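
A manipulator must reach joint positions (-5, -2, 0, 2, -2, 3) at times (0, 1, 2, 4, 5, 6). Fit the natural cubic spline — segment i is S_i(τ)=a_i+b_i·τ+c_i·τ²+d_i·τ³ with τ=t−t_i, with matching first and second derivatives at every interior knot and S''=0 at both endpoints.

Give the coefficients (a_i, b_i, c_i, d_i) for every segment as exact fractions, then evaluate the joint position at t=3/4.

Δ: Δ0=3, Δ1=2, Δ2=1, Δ3=-4, Δ4=5
row 1: diag=4, rhs=-6; c'=1/4, d'=-3/2
row 2: denom=6−1·1/4=23/4; d'=(-6−1·-3/2)/(23/4)=-18/23
row 3: denom=6−2·8/23=122/23; d'=(-30−2·-18/23)/(122/23)=-327/61
row 4: denom=4−1·23/122=465/122; d'=(54−1·-327/61)/(465/122)=2414/155
back: M4=2414/155
back: M3=-327/61−23/122·2414/155=-1286/155
back: M2=-18/23−8/23·-1286/155=326/155
back: M1=-3/2−1/4·326/155=-314/155
M: M0=0, M1=-314/155, M2=326/155, M3=-1286/155, M4=2414/155, M5=0
seg 0: a=-5, c=M0/2=0, d=(M1−M0)/(6·1)=-157/465, b=Δ0−h0·(2M0+M1)/6=1552/465
seg 1: a=-2, c=M1/2=-157/155, d=(M2−M1)/(6·1)=64/93, b=Δ1−h1·(2M1+M2)/6=1081/465
seg 2: a=0, c=M2/2=163/155, d=(M3−M2)/(6·2)=-13/15, b=Δ2−h2·(2M2+M3)/6=1099/465
seg 3: a=2, c=M3/2=-643/155, d=(M4−M3)/(6·1)=370/93, b=Δ3−h3·(2M3+M4)/6=-1781/465
seg 4: a=-2, c=M4/2=1207/155, d=(M5−M4)/(6·1)=-1207/465, b=Δ4−h4·(2M4+M5)/6=-89/465
t_q=3/4 → seg 0, τ=3/4; S=-5+1552/465·τ+0·τ²+-157/465·τ³=-26181/9920

  seg 0: a=-5 b=1552/465 c=0 d=-157/465
  seg 1: a=-2 b=1081/465 c=-157/155 d=64/93
  seg 2: a=0 b=1099/465 c=163/155 d=-13/15
  seg 3: a=2 b=-1781/465 c=-643/155 d=370/93
  seg 4: a=-2 b=-89/465 c=1207/155 d=-1207/465
S(3/4) = -26181/9920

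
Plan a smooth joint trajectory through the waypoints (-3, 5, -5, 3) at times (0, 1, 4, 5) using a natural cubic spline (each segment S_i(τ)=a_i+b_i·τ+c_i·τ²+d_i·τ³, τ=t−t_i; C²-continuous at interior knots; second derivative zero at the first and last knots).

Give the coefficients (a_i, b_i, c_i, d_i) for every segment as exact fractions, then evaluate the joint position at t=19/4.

Δ: Δ0=8, Δ1=-10/3, Δ2=8
row 1: diag=8, rhs=-68; c'=3/8, d'=-17/2
row 2: denom=8−3·3/8=55/8; d'=(68−3·-17/2)/(55/8)=68/5
back: M2=68/5
back: M1=-17/2−3/8·68/5=-68/5
M: M0=0, M1=-68/5, M2=68/5, M3=0
seg 0: a=-3, c=M0/2=0, d=(M1−M0)/(6·1)=-34/15, b=Δ0−h0·(2M0+M1)/6=154/15
seg 1: a=5, c=M1/2=-34/5, d=(M2−M1)/(6·3)=68/45, b=Δ1−h1·(2M1+M2)/6=52/15
seg 2: a=-5, c=M2/2=34/5, d=(M3−M2)/(6·1)=-34/15, b=Δ2−h2·(2M2+M3)/6=52/15
t_q=19/4 → seg 2, τ=3/4; S=-5+52/15·τ+34/5·τ²+-34/15·τ³=15/32

  seg 0: a=-3 b=154/15 c=0 d=-34/15
  seg 1: a=5 b=52/15 c=-34/5 d=68/45
  seg 2: a=-5 b=52/15 c=34/5 d=-34/15
S(19/4) = 15/32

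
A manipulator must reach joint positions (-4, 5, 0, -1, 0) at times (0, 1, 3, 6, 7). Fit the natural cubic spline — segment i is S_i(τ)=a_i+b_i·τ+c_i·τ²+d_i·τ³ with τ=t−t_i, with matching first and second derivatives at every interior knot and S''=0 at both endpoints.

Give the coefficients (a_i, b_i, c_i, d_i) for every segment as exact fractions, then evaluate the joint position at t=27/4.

  seg 0: a=-4 b=26335/2364 c=0 d=-5059/2364
  seg 1: a=5 b=5579/1182 c=-5059/788 d=6643/4728
  seg 2: a=0 b=-2423/591 c=396/197 d=-446/1773
  seg 3: a=-1 b=691/591 c=-50/197 d=50/591
S(27/4) = -1451/6304

Δ: Δ0=9, Δ1=-5/2, Δ2=-1/3, Δ3=1
row 1: diag=6, rhs=-69; c'=1/3, d'=-23/2
row 2: denom=10−2·1/3=28/3; d'=(13−2·-23/2)/(28/3)=27/7
row 3: denom=8−3·9/28=197/28; d'=(8−3·27/7)/(197/28)=-100/197
back: M3=-100/197
back: M2=27/7−9/28·-100/197=792/197
back: M1=-23/2−1/3·792/197=-5059/394
M: M0=0, M1=-5059/394, M2=792/197, M3=-100/197, M4=0
seg 0: a=-4, c=M0/2=0, d=(M1−M0)/(6·1)=-5059/2364, b=Δ0−h0·(2M0+M1)/6=26335/2364
seg 1: a=5, c=M1/2=-5059/788, d=(M2−M1)/(6·2)=6643/4728, b=Δ1−h1·(2M1+M2)/6=5579/1182
seg 2: a=0, c=M2/2=396/197, d=(M3−M2)/(6·3)=-446/1773, b=Δ2−h2·(2M2+M3)/6=-2423/591
seg 3: a=-1, c=M3/2=-50/197, d=(M4−M3)/(6·1)=50/591, b=Δ3−h3·(2M3+M4)/6=691/591
t_q=27/4 → seg 3, τ=3/4; S=-1+691/591·τ+-50/197·τ²+50/591·τ³=-1451/6304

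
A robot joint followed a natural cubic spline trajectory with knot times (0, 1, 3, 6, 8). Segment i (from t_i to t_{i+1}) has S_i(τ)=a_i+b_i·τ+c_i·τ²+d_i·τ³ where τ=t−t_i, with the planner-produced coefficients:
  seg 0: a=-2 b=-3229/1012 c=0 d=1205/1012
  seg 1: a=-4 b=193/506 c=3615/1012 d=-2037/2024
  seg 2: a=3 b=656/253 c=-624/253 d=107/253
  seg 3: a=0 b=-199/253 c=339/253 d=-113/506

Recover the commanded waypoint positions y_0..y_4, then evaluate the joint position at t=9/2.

y_0 = S_0(0) = a_0 = -2
y_1 = S_1(0) = a_1 = -4
y_2 = S_2(0) = a_2 = 3
y_3 = S_3(0) = a_3 = 0
y_4 = S_3(2) = 2
t_q=9/2 is in segment 2 (τ=3/2); S_2(τ)=5601/2024

y_0=-2 y_1=-4 y_2=3 y_3=0 y_4=2
S(9/2) = 5601/2024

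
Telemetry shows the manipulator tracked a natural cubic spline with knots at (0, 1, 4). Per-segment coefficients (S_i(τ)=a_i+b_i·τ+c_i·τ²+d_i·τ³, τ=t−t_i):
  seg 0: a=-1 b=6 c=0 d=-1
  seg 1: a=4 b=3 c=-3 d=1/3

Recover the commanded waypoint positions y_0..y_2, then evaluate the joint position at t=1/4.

y_0=-1 y_1=4 y_2=-5
S(1/4) = 31/64

y_0 = S_0(0) = a_0 = -1
y_1 = S_1(0) = a_1 = 4
y_2 = S_1(3) = -5
t_q=1/4 is in segment 0 (τ=1/4); S_0(τ)=31/64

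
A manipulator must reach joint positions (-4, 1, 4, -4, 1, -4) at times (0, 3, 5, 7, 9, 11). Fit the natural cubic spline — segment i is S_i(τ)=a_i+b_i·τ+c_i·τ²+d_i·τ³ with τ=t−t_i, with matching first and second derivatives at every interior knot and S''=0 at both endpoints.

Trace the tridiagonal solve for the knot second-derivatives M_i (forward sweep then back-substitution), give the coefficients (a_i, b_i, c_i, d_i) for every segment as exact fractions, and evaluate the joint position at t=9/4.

  seg 0: a=-4 b=685/636 c=0 d=125/1908
  seg 1: a=1 b=905/318 c=125/212 d=-803/1272
  seg 2: a=4 b=-377/159 c=-339/106 d=379/318
  seg 3: a=-4 b=-137/159 c=419/106 d=-1445/1272
  seg 4: a=1 b=419/318 c=-607/212 d=607/1272
S(9/4) = -11267/13568

Δ: Δ0=5/3, Δ1=3/2, Δ2=-4, Δ3=5/2, Δ4=-5/2
row 1: diag=10, rhs=-1; c'=1/5, d'=-1/10
row 2: denom=8−2·1/5=38/5; d'=(-33−2·-1/10)/(38/5)=-82/19
row 3: denom=8−2·5/19=142/19; d'=(39−2·-82/19)/(142/19)=905/142
row 4: denom=8−2·19/71=530/71; d'=(-30−2·905/142)/(530/71)=-607/106
back: M4=-607/106
back: M3=905/142−19/71·-607/106=419/53
back: M2=-82/19−5/19·419/53=-339/53
back: M1=-1/10−1/5·-339/53=125/106
M: M0=0, M1=125/106, M2=-339/53, M3=419/53, M4=-607/106, M5=0
seg 0: a=-4, c=M0/2=0, d=(M1−M0)/(6·3)=125/1908, b=Δ0−h0·(2M0+M1)/6=685/636
seg 1: a=1, c=M1/2=125/212, d=(M2−M1)/(6·2)=-803/1272, b=Δ1−h1·(2M1+M2)/6=905/318
seg 2: a=4, c=M2/2=-339/106, d=(M3−M2)/(6·2)=379/318, b=Δ2−h2·(2M2+M3)/6=-377/159
seg 3: a=-4, c=M3/2=419/106, d=(M4−M3)/(6·2)=-1445/1272, b=Δ3−h3·(2M3+M4)/6=-137/159
seg 4: a=1, c=M4/2=-607/212, d=(M5−M4)/(6·2)=607/1272, b=Δ4−h4·(2M4+M5)/6=419/318
t_q=9/4 → seg 0, τ=9/4; S=-4+685/636·τ+0·τ²+125/1908·τ³=-11267/13568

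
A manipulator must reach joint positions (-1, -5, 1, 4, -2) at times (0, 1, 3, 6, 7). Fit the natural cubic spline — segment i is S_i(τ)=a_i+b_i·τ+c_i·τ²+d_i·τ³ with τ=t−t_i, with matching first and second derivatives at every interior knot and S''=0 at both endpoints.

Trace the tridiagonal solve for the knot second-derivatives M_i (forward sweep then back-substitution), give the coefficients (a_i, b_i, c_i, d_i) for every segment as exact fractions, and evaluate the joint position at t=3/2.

  seg 0: a=-1 b=-2063/394 c=0 d=487/394
  seg 1: a=-5 b=-301/197 c=1461/394 d=-569/788
  seg 2: a=1 b=914/197 c=-123/197 d=-116/591
  seg 3: a=4 b=-868/197 c=-471/197 d=157/197
S(3/2) = -31061/6304

Δ: Δ0=-4, Δ1=3, Δ2=1, Δ3=-6
row 1: diag=6, rhs=42; c'=1/3, d'=7
row 2: denom=10−2·1/3=28/3; d'=(-12−2·7)/(28/3)=-39/14
row 3: denom=8−3·9/28=197/28; d'=(-42−3·-39/14)/(197/28)=-942/197
back: M3=-942/197
back: M2=-39/14−9/28·-942/197=-246/197
back: M1=7−1/3·-246/197=1461/197
M: M0=0, M1=1461/197, M2=-246/197, M3=-942/197, M4=0
seg 0: a=-1, c=M0/2=0, d=(M1−M0)/(6·1)=487/394, b=Δ0−h0·(2M0+M1)/6=-2063/394
seg 1: a=-5, c=M1/2=1461/394, d=(M2−M1)/(6·2)=-569/788, b=Δ1−h1·(2M1+M2)/6=-301/197
seg 2: a=1, c=M2/2=-123/197, d=(M3−M2)/(6·3)=-116/591, b=Δ2−h2·(2M2+M3)/6=914/197
seg 3: a=4, c=M3/2=-471/197, d=(M4−M3)/(6·1)=157/197, b=Δ3−h3·(2M3+M4)/6=-868/197
t_q=3/2 → seg 1, τ=1/2; S=-5+-301/197·τ+1461/394·τ²+-569/788·τ³=-31061/6304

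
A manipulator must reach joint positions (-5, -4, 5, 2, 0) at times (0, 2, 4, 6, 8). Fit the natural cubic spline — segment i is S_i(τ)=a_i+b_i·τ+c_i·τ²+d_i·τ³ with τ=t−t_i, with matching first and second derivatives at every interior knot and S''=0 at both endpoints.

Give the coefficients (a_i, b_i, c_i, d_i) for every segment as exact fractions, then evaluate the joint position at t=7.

  seg 0: a=-5 b=-113/112 c=0 d=169/448
  seg 1: a=-4 b=197/56 c=507/224 d=-397/448
  seg 2: a=5 b=31/16 c=-171/56 d=299/448
  seg 3: a=2 b=-127/56 c=213/224 d=-71/448
S(7) = 235/448

Δ: Δ0=1/2, Δ1=9/2, Δ2=-3/2, Δ3=-1
row 1: diag=8, rhs=24; c'=1/4, d'=3
row 2: denom=8−2·1/4=15/2; d'=(-36−2·3)/(15/2)=-28/5
row 3: denom=8−2·4/15=112/15; d'=(3−2·-28/5)/(112/15)=213/112
back: M3=213/112
back: M2=-28/5−4/15·213/112=-171/28
back: M1=3−1/4·-171/28=507/112
M: M0=0, M1=507/112, M2=-171/28, M3=213/112, M4=0
seg 0: a=-5, c=M0/2=0, d=(M1−M0)/(6·2)=169/448, b=Δ0−h0·(2M0+M1)/6=-113/112
seg 1: a=-4, c=M1/2=507/224, d=(M2−M1)/(6·2)=-397/448, b=Δ1−h1·(2M1+M2)/6=197/56
seg 2: a=5, c=M2/2=-171/56, d=(M3−M2)/(6·2)=299/448, b=Δ2−h2·(2M2+M3)/6=31/16
seg 3: a=2, c=M3/2=213/224, d=(M4−M3)/(6·2)=-71/448, b=Δ3−h3·(2M3+M4)/6=-127/56
t_q=7 → seg 3, τ=1; S=2+-127/56·τ+213/224·τ²+-71/448·τ³=235/448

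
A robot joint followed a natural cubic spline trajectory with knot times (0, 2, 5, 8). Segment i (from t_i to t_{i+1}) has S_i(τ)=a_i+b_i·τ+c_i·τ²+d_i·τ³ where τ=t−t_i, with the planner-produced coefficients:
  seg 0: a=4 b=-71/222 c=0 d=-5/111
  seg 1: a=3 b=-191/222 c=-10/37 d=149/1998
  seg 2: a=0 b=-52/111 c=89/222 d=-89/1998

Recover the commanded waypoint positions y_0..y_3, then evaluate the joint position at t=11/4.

y_0=4 y_1=3 y_2=0 y_3=1
S(11/4) = 10581/4736

y_0 = S_0(0) = a_0 = 4
y_1 = S_1(0) = a_1 = 3
y_2 = S_2(0) = a_2 = 0
y_3 = S_2(3) = 1
t_q=11/4 is in segment 1 (τ=3/4); S_1(τ)=10581/4736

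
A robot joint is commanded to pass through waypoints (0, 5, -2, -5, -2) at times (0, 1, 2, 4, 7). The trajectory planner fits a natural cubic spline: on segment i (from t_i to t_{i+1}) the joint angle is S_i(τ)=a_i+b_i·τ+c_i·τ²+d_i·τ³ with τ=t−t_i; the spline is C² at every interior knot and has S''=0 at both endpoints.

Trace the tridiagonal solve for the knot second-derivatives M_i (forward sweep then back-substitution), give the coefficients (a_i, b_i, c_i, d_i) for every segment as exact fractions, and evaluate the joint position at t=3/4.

  seg 0: a=0 b=896/107 c=0 d=-361/107
  seg 1: a=5 b=-187/107 c=-1083/107 d=521/107
  seg 2: a=-2 b=-790/107 c=480/107 d=-661/856
  seg 3: a=-5 b=277/214 c=-63/428 d=7/428
S(3/4) = 33261/6848

Δ: Δ0=5, Δ1=-7, Δ2=-3/2, Δ3=1
row 1: diag=4, rhs=-72; c'=1/4, d'=-18
row 2: denom=6−1·1/4=23/4; d'=(33−1·-18)/(23/4)=204/23
row 3: denom=10−2·8/23=214/23; d'=(15−2·204/23)/(214/23)=-63/214
back: M3=-63/214
back: M2=204/23−8/23·-63/214=960/107
back: M1=-18−1/4·960/107=-2166/107
M: M0=0, M1=-2166/107, M2=960/107, M3=-63/214, M4=0
seg 0: a=0, c=M0/2=0, d=(M1−M0)/(6·1)=-361/107, b=Δ0−h0·(2M0+M1)/6=896/107
seg 1: a=5, c=M1/2=-1083/107, d=(M2−M1)/(6·1)=521/107, b=Δ1−h1·(2M1+M2)/6=-187/107
seg 2: a=-2, c=M2/2=480/107, d=(M3−M2)/(6·2)=-661/856, b=Δ2−h2·(2M2+M3)/6=-790/107
seg 3: a=-5, c=M3/2=-63/428, d=(M4−M3)/(6·3)=7/428, b=Δ3−h3·(2M3+M4)/6=277/214
t_q=3/4 → seg 0, τ=3/4; S=0+896/107·τ+0·τ²+-361/107·τ³=33261/6848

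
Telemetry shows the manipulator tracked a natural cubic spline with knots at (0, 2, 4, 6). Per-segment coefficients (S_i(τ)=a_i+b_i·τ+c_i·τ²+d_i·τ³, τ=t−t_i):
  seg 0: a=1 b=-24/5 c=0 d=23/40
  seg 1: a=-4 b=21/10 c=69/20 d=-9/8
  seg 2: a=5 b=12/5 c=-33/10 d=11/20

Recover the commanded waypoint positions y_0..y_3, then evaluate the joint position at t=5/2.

y_0 = S_0(0) = a_0 = 1
y_1 = S_1(0) = a_1 = -4
y_2 = S_2(0) = a_2 = 5
y_3 = S_2(2) = 1
t_q=5/2 is in segment 1 (τ=1/2); S_1(τ)=-713/320

y_0=1 y_1=-4 y_2=5 y_3=1
S(5/2) = -713/320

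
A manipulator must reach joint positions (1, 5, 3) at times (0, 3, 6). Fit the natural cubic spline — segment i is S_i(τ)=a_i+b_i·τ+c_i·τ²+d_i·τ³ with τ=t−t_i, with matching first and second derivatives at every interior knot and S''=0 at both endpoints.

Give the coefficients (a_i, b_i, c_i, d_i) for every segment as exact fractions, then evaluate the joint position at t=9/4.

  seg 0: a=1 b=11/6 c=0 d=-1/18
  seg 1: a=5 b=1/3 c=-1/2 d=1/18
S(9/4) = 575/128

Δ: Δ0=4/3, Δ1=-2/3
row 1: diag=12, rhs=-12; c'=1/4, d'=-1
back: M1=-1
M: M0=0, M1=-1, M2=0
seg 0: a=1, c=M0/2=0, d=(M1−M0)/(6·3)=-1/18, b=Δ0−h0·(2M0+M1)/6=11/6
seg 1: a=5, c=M1/2=-1/2, d=(M2−M1)/(6·3)=1/18, b=Δ1−h1·(2M1+M2)/6=1/3
t_q=9/4 → seg 0, τ=9/4; S=1+11/6·τ+0·τ²+-1/18·τ³=575/128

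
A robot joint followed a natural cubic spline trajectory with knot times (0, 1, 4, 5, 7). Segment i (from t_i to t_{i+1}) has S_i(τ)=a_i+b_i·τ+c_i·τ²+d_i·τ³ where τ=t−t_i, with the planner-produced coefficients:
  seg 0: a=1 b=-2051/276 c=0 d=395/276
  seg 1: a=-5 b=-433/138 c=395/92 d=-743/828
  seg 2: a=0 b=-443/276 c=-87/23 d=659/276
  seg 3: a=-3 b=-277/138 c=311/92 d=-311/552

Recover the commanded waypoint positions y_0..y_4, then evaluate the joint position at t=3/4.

y_0 = S_0(0) = a_0 = 1
y_1 = S_1(0) = a_1 = -5
y_2 = S_2(0) = a_2 = 0
y_3 = S_3(0) = a_3 = -3
y_4 = S_3(2) = 2
t_q=3/4 is in segment 0 (τ=3/4); S_0(τ)=-23373/5888

y_0=1 y_1=-5 y_2=0 y_3=-3 y_4=2
S(3/4) = -23373/5888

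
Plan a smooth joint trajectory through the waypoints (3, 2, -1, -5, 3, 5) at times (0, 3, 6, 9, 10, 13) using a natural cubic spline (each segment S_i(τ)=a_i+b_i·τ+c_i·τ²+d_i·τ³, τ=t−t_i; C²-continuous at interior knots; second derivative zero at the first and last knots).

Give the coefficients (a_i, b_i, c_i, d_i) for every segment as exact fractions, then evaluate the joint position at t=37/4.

Δ: Δ0=-1/3, Δ1=-1, Δ2=-4/3, Δ3=8, Δ4=2/3
row 1: diag=12, rhs=-4; c'=1/4, d'=-1/3
row 2: denom=12−3·1/4=45/4; d'=(-2−3·-1/3)/(45/4)=-4/45
row 3: denom=8−3·4/15=36/5; d'=(56−3·-4/45)/(36/5)=211/27
row 4: denom=8−1·5/36=283/36; d'=(-44−1·211/27)/(283/36)=-5596/849
back: M4=-5596/849
back: M3=211/27−5/36·-5596/849=7412/849
back: M2=-4/45−4/15·7412/849=-684/283
back: M1=-1/3−1/4·-684/283=230/849
M: M0=0, M1=230/849, M2=-684/283, M3=7412/849, M4=-5596/849, M5=0
seg 0: a=3, c=M0/2=0, d=(M1−M0)/(6·3)=115/7641, b=Δ0−h0·(2M0+M1)/6=-398/849
seg 1: a=2, c=M1/2=115/849, d=(M2−M1)/(6·3)=-1141/7641, b=Δ1−h1·(2M1+M2)/6=-53/849
seg 2: a=-1, c=M2/2=-342/283, d=(M3−M2)/(6·3)=4732/7641, b=Δ2−h2·(2M2+M3)/6=-2786/849
seg 3: a=-5, c=M3/2=3706/849, d=(M4−M3)/(6·1)=-2168/849, b=Δ3−h3·(2M3+M4)/6=5254/849
seg 4: a=3, c=M4/2=-2798/849, d=(M5−M4)/(6·3)=2798/7641, b=Δ4−h4·(2M4+M5)/6=2054/283
t_q=37/4 → seg 3, τ=1/4; S=-5+5254/849·τ+3706/849·τ²+-2168/849·τ³=-3645/1132

  seg 0: a=3 b=-398/849 c=0 d=115/7641
  seg 1: a=2 b=-53/849 c=115/849 d=-1141/7641
  seg 2: a=-1 b=-2786/849 c=-342/283 d=4732/7641
  seg 3: a=-5 b=5254/849 c=3706/849 d=-2168/849
  seg 4: a=3 b=2054/283 c=-2798/849 d=2798/7641
S(37/4) = -3645/1132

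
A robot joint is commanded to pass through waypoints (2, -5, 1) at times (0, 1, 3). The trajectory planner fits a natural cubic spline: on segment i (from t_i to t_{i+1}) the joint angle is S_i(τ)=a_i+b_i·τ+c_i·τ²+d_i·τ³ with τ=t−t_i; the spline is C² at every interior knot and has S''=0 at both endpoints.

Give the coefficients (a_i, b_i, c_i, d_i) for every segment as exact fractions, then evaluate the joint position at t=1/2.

  seg 0: a=2 b=-26/3 c=0 d=5/3
  seg 1: a=-5 b=-11/3 c=5 d=-5/6
S(1/2) = -17/8

Δ: Δ0=-7, Δ1=3
row 1: diag=6, rhs=60; c'=1/3, d'=10
back: M1=10
M: M0=0, M1=10, M2=0
seg 0: a=2, c=M0/2=0, d=(M1−M0)/(6·1)=5/3, b=Δ0−h0·(2M0+M1)/6=-26/3
seg 1: a=-5, c=M1/2=5, d=(M2−M1)/(6·2)=-5/6, b=Δ1−h1·(2M1+M2)/6=-11/3
t_q=1/2 → seg 0, τ=1/2; S=2+-26/3·τ+0·τ²+5/3·τ³=-17/8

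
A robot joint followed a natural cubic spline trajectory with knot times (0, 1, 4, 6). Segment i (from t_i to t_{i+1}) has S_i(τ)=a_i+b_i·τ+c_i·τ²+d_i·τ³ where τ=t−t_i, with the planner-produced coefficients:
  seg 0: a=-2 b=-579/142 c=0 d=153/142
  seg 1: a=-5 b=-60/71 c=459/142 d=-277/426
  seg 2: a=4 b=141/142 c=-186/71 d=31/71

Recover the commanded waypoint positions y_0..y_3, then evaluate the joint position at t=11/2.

y_0 = S_0(0) = a_0 = -2
y_1 = S_1(0) = a_1 = -5
y_2 = S_2(0) = a_2 = 4
y_3 = S_2(2) = -1
t_q=11/2 is in segment 2 (τ=3/2); S_2(τ)=607/568

y_0=-2 y_1=-5 y_2=4 y_3=-1
S(11/2) = 607/568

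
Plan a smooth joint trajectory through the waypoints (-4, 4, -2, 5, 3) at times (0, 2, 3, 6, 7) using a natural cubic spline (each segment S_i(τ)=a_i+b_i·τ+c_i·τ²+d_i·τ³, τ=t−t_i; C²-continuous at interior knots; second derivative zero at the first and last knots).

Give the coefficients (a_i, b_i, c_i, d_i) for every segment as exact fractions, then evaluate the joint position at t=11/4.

Δ: Δ0=4, Δ1=-6, Δ2=7/3, Δ3=-2
row 1: diag=6, rhs=-60; c'=1/6, d'=-10
row 2: denom=8−1·1/6=47/6; d'=(50−1·-10)/(47/6)=360/47
row 3: denom=8−3·18/47=322/47; d'=(-26−3·360/47)/(322/47)=-1151/161
back: M3=-1151/161
back: M2=360/47−18/47·-1151/161=1674/161
back: M1=-10−1/6·1674/161=-1889/161
M: M0=0, M1=-1889/161, M2=1674/161, M3=-1151/161, M4=0
seg 0: a=-4, c=M0/2=0, d=(M1−M0)/(6·2)=-1889/1932, b=Δ0−h0·(2M0+M1)/6=3821/483
seg 1: a=4, c=M1/2=-1889/322, d=(M2−M1)/(6·1)=509/138, b=Δ1−h1·(2M1+M2)/6=-1846/483
seg 2: a=-2, c=M2/2=837/161, d=(M3−M2)/(6·3)=-2825/2898, b=Δ2−h2·(2M2+M3)/6=-4337/966
seg 3: a=5, c=M3/2=-1151/322, d=(M4−M3)/(6·1)=1151/966, b=Δ3−h3·(2M3+M4)/6=185/483
t_q=11/4 → seg 1, τ=3/4; S=4+-1846/483·τ+-1889/322·τ²+509/138·τ³=-12577/20608

  seg 0: a=-4 b=3821/483 c=0 d=-1889/1932
  seg 1: a=4 b=-1846/483 c=-1889/322 d=509/138
  seg 2: a=-2 b=-4337/966 c=837/161 d=-2825/2898
  seg 3: a=5 b=185/483 c=-1151/322 d=1151/966
S(11/4) = -12577/20608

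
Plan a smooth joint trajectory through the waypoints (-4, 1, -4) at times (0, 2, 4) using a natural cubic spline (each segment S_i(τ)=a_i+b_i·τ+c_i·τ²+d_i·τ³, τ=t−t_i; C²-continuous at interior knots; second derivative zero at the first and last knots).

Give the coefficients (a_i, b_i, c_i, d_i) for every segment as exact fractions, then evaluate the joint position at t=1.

Δ: Δ0=5/2, Δ1=-5/2
row 1: diag=8, rhs=-30; c'=1/4, d'=-15/4
back: M1=-15/4
M: M0=0, M1=-15/4, M2=0
seg 0: a=-4, c=M0/2=0, d=(M1−M0)/(6·2)=-5/16, b=Δ0−h0·(2M0+M1)/6=15/4
seg 1: a=1, c=M1/2=-15/8, d=(M2−M1)/(6·2)=5/16, b=Δ1−h1·(2M1+M2)/6=0
t_q=1 → seg 0, τ=1; S=-4+15/4·τ+0·τ²+-5/16·τ³=-9/16

  seg 0: a=-4 b=15/4 c=0 d=-5/16
  seg 1: a=1 b=0 c=-15/8 d=5/16
S(1) = -9/16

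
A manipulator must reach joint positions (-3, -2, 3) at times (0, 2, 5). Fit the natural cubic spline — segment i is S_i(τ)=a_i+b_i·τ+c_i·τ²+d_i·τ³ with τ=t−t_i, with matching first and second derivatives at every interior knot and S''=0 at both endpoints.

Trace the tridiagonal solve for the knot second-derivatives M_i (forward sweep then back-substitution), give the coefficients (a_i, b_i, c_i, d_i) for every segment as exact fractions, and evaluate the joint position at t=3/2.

  seg 0: a=-3 b=4/15 c=0 d=7/120
  seg 1: a=-2 b=29/30 c=7/20 d=-7/180
S(3/2) = -769/320

Δ: Δ0=1/2, Δ1=5/3
row 1: diag=10, rhs=7; c'=3/10, d'=7/10
back: M1=7/10
M: M0=0, M1=7/10, M2=0
seg 0: a=-3, c=M0/2=0, d=(M1−M0)/(6·2)=7/120, b=Δ0−h0·(2M0+M1)/6=4/15
seg 1: a=-2, c=M1/2=7/20, d=(M2−M1)/(6·3)=-7/180, b=Δ1−h1·(2M1+M2)/6=29/30
t_q=3/2 → seg 0, τ=3/2; S=-3+4/15·τ+0·τ²+7/120·τ³=-769/320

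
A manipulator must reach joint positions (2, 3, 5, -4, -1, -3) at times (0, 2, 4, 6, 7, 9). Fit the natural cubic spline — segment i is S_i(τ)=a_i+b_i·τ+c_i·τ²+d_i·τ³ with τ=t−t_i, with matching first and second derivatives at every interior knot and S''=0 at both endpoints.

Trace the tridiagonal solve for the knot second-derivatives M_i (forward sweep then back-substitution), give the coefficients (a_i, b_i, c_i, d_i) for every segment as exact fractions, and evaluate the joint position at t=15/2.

  seg 0: a=2 b=-116/477 c=0 d=709/3816
  seg 1: a=3 b=1895/954 c=709/636 d=-767/954
  seg 2: a=5 b=-3055/954 c=-2359/636 d=5839/3816
  seg 3: a=-4 b=154/477 c=290/53 d=-1333/477
  seg 4: a=-1 b=1375/477 c=-463/159 d=463/954
S(15/2) = -575/2544

Δ: Δ0=1/2, Δ1=1, Δ2=-9/2, Δ3=3, Δ4=-1
row 1: diag=8, rhs=3; c'=1/4, d'=3/8
row 2: denom=8−2·1/4=15/2; d'=(-33−2·3/8)/(15/2)=-9/2
row 3: denom=6−2·4/15=82/15; d'=(45−2·-9/2)/(82/15)=405/41
row 4: denom=6−1·15/82=477/82; d'=(-24−1·405/41)/(477/82)=-926/159
back: M4=-926/159
back: M3=405/41−15/82·-926/159=580/53
back: M2=-9/2−4/15·580/53=-2359/318
back: M1=3/8−1/4·-2359/318=709/318
M: M0=0, M1=709/318, M2=-2359/318, M3=580/53, M4=-926/159, M5=0
seg 0: a=2, c=M0/2=0, d=(M1−M0)/(6·2)=709/3816, b=Δ0−h0·(2M0+M1)/6=-116/477
seg 1: a=3, c=M1/2=709/636, d=(M2−M1)/(6·2)=-767/954, b=Δ1−h1·(2M1+M2)/6=1895/954
seg 2: a=5, c=M2/2=-2359/636, d=(M3−M2)/(6·2)=5839/3816, b=Δ2−h2·(2M2+M3)/6=-3055/954
seg 3: a=-4, c=M3/2=290/53, d=(M4−M3)/(6·1)=-1333/477, b=Δ3−h3·(2M3+M4)/6=154/477
seg 4: a=-1, c=M4/2=-463/159, d=(M5−M4)/(6·2)=463/954, b=Δ4−h4·(2M4+M5)/6=1375/477
t_q=15/2 → seg 4, τ=1/2; S=-1+1375/477·τ+-463/159·τ²+463/954·τ³=-575/2544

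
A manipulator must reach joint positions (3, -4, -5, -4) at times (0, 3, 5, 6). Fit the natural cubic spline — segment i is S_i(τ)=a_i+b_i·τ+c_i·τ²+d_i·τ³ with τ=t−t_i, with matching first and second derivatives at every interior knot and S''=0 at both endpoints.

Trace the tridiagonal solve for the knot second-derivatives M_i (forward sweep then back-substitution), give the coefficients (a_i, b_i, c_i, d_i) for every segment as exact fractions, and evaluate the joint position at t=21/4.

  seg 0: a=3 b=-58/21 c=0 d=1/21
  seg 1: a=-4 b=-31/21 c=3/7 d=5/168
  seg 2: a=-5 b=25/42 c=17/28 d=-17/84
S(21/4) = -1233/256

Δ: Δ0=-7/3, Δ1=-1/2, Δ2=1
row 1: diag=10, rhs=11; c'=1/5, d'=11/10
row 2: denom=6−2·1/5=28/5; d'=(9−2·11/10)/(28/5)=17/14
back: M2=17/14
back: M1=11/10−1/5·17/14=6/7
M: M0=0, M1=6/7, M2=17/14, M3=0
seg 0: a=3, c=M0/2=0, d=(M1−M0)/(6·3)=1/21, b=Δ0−h0·(2M0+M1)/6=-58/21
seg 1: a=-4, c=M1/2=3/7, d=(M2−M1)/(6·2)=5/168, b=Δ1−h1·(2M1+M2)/6=-31/21
seg 2: a=-5, c=M2/2=17/28, d=(M3−M2)/(6·1)=-17/84, b=Δ2−h2·(2M2+M3)/6=25/42
t_q=21/4 → seg 2, τ=1/4; S=-5+25/42·τ+17/28·τ²+-17/84·τ³=-1233/256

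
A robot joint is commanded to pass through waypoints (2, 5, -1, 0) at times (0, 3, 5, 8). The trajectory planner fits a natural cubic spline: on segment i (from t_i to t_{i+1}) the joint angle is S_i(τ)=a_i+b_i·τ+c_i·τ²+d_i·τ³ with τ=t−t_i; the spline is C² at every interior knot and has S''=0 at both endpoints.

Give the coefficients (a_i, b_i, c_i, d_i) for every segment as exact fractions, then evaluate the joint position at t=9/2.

  seg 0: a=2 b=59/24 c=0 d=-35/216
  seg 1: a=5 b=-23/12 c=-35/24 d=11/24
  seg 2: a=-1 b=-9/4 c=31/24 d=-31/216
S(9/2) = 25/64

Δ: Δ0=1, Δ1=-3, Δ2=1/3
row 1: diag=10, rhs=-24; c'=1/5, d'=-12/5
row 2: denom=10−2·1/5=48/5; d'=(20−2·-12/5)/(48/5)=31/12
back: M2=31/12
back: M1=-12/5−1/5·31/12=-35/12
M: M0=0, M1=-35/12, M2=31/12, M3=0
seg 0: a=2, c=M0/2=0, d=(M1−M0)/(6·3)=-35/216, b=Δ0−h0·(2M0+M1)/6=59/24
seg 1: a=5, c=M1/2=-35/24, d=(M2−M1)/(6·2)=11/24, b=Δ1−h1·(2M1+M2)/6=-23/12
seg 2: a=-1, c=M2/2=31/24, d=(M3−M2)/(6·3)=-31/216, b=Δ2−h2·(2M2+M3)/6=-9/4
t_q=9/2 → seg 1, τ=3/2; S=5+-23/12·τ+-35/24·τ²+11/24·τ³=25/64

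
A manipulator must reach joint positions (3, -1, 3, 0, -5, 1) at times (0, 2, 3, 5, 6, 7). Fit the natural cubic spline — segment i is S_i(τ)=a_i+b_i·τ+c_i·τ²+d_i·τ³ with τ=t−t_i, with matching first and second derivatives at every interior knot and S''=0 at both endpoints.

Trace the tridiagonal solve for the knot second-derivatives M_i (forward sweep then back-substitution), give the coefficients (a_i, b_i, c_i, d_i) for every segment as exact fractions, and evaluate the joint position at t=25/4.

Δ: Δ0=-2, Δ1=4, Δ2=-3/2, Δ3=-5, Δ4=6
row 1: diag=6, rhs=36; c'=1/6, d'=6
row 2: denom=6−1·1/6=35/6; d'=(-33−1·6)/(35/6)=-234/35
row 3: denom=6−2·12/35=186/35; d'=(-21−2·-234/35)/(186/35)=-89/62
row 4: denom=4−1·35/186=709/186; d'=(66−1·-89/62)/(709/186)=12543/709
back: M4=12543/709
back: M3=-89/62−35/186·12543/709=-3378/709
back: M2=-234/35−12/35·-3378/709=-3582/709
back: M1=6−1/6·-3582/709=4851/709
M: M0=0, M1=4851/709, M2=-3582/709, M3=-3378/709, M4=12543/709, M5=0
seg 0: a=3, c=M0/2=0, d=(M1−M0)/(6·2)=1617/2836, b=Δ0−h0·(2M0+M1)/6=-3035/709
seg 1: a=-1, c=M1/2=4851/1418, d=(M2−M1)/(6·1)=-2811/1418, b=Δ1−h1·(2M1+M2)/6=1816/709
seg 2: a=3, c=M2/2=-1791/709, d=(M3−M2)/(6·2)=17/709, b=Δ2−h2·(2M2+M3)/6=4901/1418
seg 3: a=0, c=M3/2=-1689/709, d=(M4−M3)/(6·1)=5307/1418, b=Δ3−h3·(2M3+M4)/6=-9019/1418
seg 4: a=-5, c=M4/2=12543/1418, d=(M5−M4)/(6·1)=-4181/1418, b=Δ4−h4·(2M4+M5)/6=73/709
t_q=25/4 → seg 4, τ=1/4; S=-5+73/709·τ+12543/1418·τ²+-4181/1418·τ³=-405433/90752

  seg 0: a=3 b=-3035/709 c=0 d=1617/2836
  seg 1: a=-1 b=1816/709 c=4851/1418 d=-2811/1418
  seg 2: a=3 b=4901/1418 c=-1791/709 d=17/709
  seg 3: a=0 b=-9019/1418 c=-1689/709 d=5307/1418
  seg 4: a=-5 b=73/709 c=12543/1418 d=-4181/1418
S(25/4) = -405433/90752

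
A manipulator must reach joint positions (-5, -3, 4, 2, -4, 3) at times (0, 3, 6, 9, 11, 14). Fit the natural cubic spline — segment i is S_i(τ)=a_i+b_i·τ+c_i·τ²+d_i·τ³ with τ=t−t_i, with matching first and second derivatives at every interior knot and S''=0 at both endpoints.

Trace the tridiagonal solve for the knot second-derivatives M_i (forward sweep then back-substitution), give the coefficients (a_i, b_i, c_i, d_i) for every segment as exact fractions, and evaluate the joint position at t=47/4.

  seg 0: a=-5 b=13/165 c=0 d=97/1485
  seg 1: a=-3 b=304/165 c=97/165 d=-14/99
  seg 2: a=4 b=256/165 c=-113/165 d=-1/55
  seg 3: a=2 b=-503/165 c=-28/33 d=24/55
  seg 4: a=-4 b=-199/165 c=292/165 d=-292/1485
S(47/4) = -3513/880

Δ: Δ0=2/3, Δ1=7/3, Δ2=-2/3, Δ3=-3, Δ4=7/3
row 1: diag=12, rhs=10; c'=1/4, d'=5/6
row 2: denom=12−3·1/4=45/4; d'=(-18−3·5/6)/(45/4)=-82/45
row 3: denom=10−3·4/15=46/5; d'=(-14−3·-82/45)/(46/5)=-64/69
row 4: denom=10−2·5/23=220/23; d'=(32−2·-64/69)/(220/23)=584/165
back: M4=584/165
back: M3=-64/69−5/23·584/165=-56/33
back: M2=-82/45−4/15·-56/33=-226/165
back: M1=5/6−1/4·-226/165=194/165
M: M0=0, M1=194/165, M2=-226/165, M3=-56/33, M4=584/165, M5=0
seg 0: a=-5, c=M0/2=0, d=(M1−M0)/(6·3)=97/1485, b=Δ0−h0·(2M0+M1)/6=13/165
seg 1: a=-3, c=M1/2=97/165, d=(M2−M1)/(6·3)=-14/99, b=Δ1−h1·(2M1+M2)/6=304/165
seg 2: a=4, c=M2/2=-113/165, d=(M3−M2)/(6·3)=-1/55, b=Δ2−h2·(2M2+M3)/6=256/165
seg 3: a=2, c=M3/2=-28/33, d=(M4−M3)/(6·2)=24/55, b=Δ3−h3·(2M3+M4)/6=-503/165
seg 4: a=-4, c=M4/2=292/165, d=(M5−M4)/(6·3)=-292/1485, b=Δ4−h4·(2M4+M5)/6=-199/165
t_q=47/4 → seg 4, τ=3/4; S=-4+-199/165·τ+292/165·τ²+-292/1485·τ³=-3513/880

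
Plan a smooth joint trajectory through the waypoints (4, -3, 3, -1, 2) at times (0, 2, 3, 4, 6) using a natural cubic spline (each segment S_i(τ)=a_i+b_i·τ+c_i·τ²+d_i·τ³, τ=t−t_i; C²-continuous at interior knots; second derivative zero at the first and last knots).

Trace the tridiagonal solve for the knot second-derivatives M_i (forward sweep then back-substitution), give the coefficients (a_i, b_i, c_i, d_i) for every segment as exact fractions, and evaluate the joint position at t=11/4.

  seg 0: a=4 b=-515/66 c=0 d=71/66
  seg 1: a=-3 b=337/66 c=71/11 d=-367/66
  seg 2: a=3 b=4/3 c=-225/22 d=323/66
  seg 3: a=-1 b=-293/66 c=49/11 d=-49/66
S(11/4) = 2977/1408

Δ: Δ0=-7/2, Δ1=6, Δ2=-4, Δ3=3/2
row 1: diag=6, rhs=57; c'=1/6, d'=19/2
row 2: denom=4−1·1/6=23/6; d'=(-60−1·19/2)/(23/6)=-417/23
row 3: denom=6−1·6/23=132/23; d'=(33−1·-417/23)/(132/23)=98/11
back: M3=98/11
back: M2=-417/23−6/23·98/11=-225/11
back: M1=19/2−1/6·-225/11=142/11
M: M0=0, M1=142/11, M2=-225/11, M3=98/11, M4=0
seg 0: a=4, c=M0/2=0, d=(M1−M0)/(6·2)=71/66, b=Δ0−h0·(2M0+M1)/6=-515/66
seg 1: a=-3, c=M1/2=71/11, d=(M2−M1)/(6·1)=-367/66, b=Δ1−h1·(2M1+M2)/6=337/66
seg 2: a=3, c=M2/2=-225/22, d=(M3−M2)/(6·1)=323/66, b=Δ2−h2·(2M2+M3)/6=4/3
seg 3: a=-1, c=M3/2=49/11, d=(M4−M3)/(6·2)=-49/66, b=Δ3−h3·(2M3+M4)/6=-293/66
t_q=11/4 → seg 1, τ=3/4; S=-3+337/66·τ+71/11·τ²+-367/66·τ³=2977/1408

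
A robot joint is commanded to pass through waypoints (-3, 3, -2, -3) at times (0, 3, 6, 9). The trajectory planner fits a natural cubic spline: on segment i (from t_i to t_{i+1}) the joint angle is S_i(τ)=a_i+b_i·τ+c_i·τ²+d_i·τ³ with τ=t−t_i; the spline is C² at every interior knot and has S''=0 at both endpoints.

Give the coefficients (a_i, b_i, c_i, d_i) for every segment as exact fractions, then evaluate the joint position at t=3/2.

Δ: Δ0=2, Δ1=-5/3, Δ2=-1/3
row 1: diag=12, rhs=-22; c'=1/4, d'=-11/6
row 2: denom=12−3·1/4=45/4; d'=(8−3·-11/6)/(45/4)=6/5
back: M2=6/5
back: M1=-11/6−1/4·6/5=-32/15
M: M0=0, M1=-32/15, M2=6/5, M3=0
seg 0: a=-3, c=M0/2=0, d=(M1−M0)/(6·3)=-16/135, b=Δ0−h0·(2M0+M1)/6=46/15
seg 1: a=3, c=M1/2=-16/15, d=(M2−M1)/(6·3)=5/27, b=Δ1−h1·(2M1+M2)/6=-2/15
seg 2: a=-2, c=M2/2=3/5, d=(M3−M2)/(6·3)=-1/15, b=Δ2−h2·(2M2+M3)/6=-23/15
t_q=3/2 → seg 0, τ=3/2; S=-3+46/15·τ+0·τ²+-16/135·τ³=6/5

  seg 0: a=-3 b=46/15 c=0 d=-16/135
  seg 1: a=3 b=-2/15 c=-16/15 d=5/27
  seg 2: a=-2 b=-23/15 c=3/5 d=-1/15
S(3/2) = 6/5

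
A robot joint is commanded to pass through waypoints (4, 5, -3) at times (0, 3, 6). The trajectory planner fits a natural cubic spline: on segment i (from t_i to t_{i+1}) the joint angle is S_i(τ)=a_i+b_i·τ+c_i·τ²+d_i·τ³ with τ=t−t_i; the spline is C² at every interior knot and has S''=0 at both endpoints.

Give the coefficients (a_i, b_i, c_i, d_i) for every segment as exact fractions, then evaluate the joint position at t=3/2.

  seg 0: a=4 b=13/12 c=0 d=-1/12
  seg 1: a=5 b=-7/6 c=-3/4 d=1/12
S(3/2) = 171/32

Δ: Δ0=1/3, Δ1=-8/3
row 1: diag=12, rhs=-18; c'=1/4, d'=-3/2
back: M1=-3/2
M: M0=0, M1=-3/2, M2=0
seg 0: a=4, c=M0/2=0, d=(M1−M0)/(6·3)=-1/12, b=Δ0−h0·(2M0+M1)/6=13/12
seg 1: a=5, c=M1/2=-3/4, d=(M2−M1)/(6·3)=1/12, b=Δ1−h1·(2M1+M2)/6=-7/6
t_q=3/2 → seg 0, τ=3/2; S=4+13/12·τ+0·τ²+-1/12·τ³=171/32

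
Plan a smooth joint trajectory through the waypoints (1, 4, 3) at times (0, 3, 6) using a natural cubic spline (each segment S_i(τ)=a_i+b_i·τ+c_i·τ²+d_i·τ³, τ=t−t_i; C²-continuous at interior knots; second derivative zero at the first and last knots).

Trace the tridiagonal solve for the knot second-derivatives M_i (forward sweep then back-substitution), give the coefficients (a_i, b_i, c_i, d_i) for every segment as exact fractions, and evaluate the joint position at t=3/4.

  seg 0: a=1 b=4/3 c=0 d=-1/27
  seg 1: a=4 b=1/3 c=-1/3 d=1/27
S(3/4) = 127/64

Δ: Δ0=1, Δ1=-1/3
row 1: diag=12, rhs=-8; c'=1/4, d'=-2/3
back: M1=-2/3
M: M0=0, M1=-2/3, M2=0
seg 0: a=1, c=M0/2=0, d=(M1−M0)/(6·3)=-1/27, b=Δ0−h0·(2M0+M1)/6=4/3
seg 1: a=4, c=M1/2=-1/3, d=(M2−M1)/(6·3)=1/27, b=Δ1−h1·(2M1+M2)/6=1/3
t_q=3/4 → seg 0, τ=3/4; S=1+4/3·τ+0·τ²+-1/27·τ³=127/64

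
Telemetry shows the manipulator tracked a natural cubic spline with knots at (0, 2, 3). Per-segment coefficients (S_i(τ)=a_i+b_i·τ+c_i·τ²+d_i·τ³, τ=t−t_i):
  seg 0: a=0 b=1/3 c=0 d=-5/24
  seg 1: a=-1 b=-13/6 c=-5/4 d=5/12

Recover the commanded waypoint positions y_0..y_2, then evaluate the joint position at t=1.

y_0 = S_0(0) = a_0 = 0
y_1 = S_1(0) = a_1 = -1
y_2 = S_1(1) = -4
t_q=1 is in segment 0 (τ=1); S_0(τ)=1/8

y_0=0 y_1=-1 y_2=-4
S(1) = 1/8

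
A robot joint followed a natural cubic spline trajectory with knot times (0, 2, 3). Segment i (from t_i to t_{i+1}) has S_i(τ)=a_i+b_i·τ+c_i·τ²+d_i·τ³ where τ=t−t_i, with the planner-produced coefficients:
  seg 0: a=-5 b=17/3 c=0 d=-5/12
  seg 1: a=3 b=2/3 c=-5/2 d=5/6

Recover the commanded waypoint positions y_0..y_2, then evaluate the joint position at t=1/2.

y_0=-5 y_1=3 y_2=2
S(1/2) = -71/32

y_0 = S_0(0) = a_0 = -5
y_1 = S_1(0) = a_1 = 3
y_2 = S_1(1) = 2
t_q=1/2 is in segment 0 (τ=1/2); S_0(τ)=-71/32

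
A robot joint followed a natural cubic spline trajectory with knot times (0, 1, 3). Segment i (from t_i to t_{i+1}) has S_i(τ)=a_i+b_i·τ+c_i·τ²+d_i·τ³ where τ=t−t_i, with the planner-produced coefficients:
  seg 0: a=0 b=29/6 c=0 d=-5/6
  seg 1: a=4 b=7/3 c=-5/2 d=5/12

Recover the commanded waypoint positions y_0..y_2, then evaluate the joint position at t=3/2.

y_0 = S_0(0) = a_0 = 0
y_1 = S_1(0) = a_1 = 4
y_2 = S_1(2) = 2
t_q=3/2 is in segment 1 (τ=1/2); S_1(τ)=147/32

y_0=0 y_1=4 y_2=2
S(3/2) = 147/32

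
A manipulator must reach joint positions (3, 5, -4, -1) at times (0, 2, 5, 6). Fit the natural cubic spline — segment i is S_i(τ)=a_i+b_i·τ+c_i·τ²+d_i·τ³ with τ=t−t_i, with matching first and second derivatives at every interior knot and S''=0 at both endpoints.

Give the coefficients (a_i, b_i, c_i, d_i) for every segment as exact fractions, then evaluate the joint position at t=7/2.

  seg 0: a=3 b=171/71 c=0 d=-25/71
  seg 1: a=5 b=-129/71 c=-150/71 d=122/213
  seg 2: a=-4 b=69/71 c=216/71 d=-72/71
S(7/2) = -155/284

Δ: Δ0=1, Δ1=-3, Δ2=3
row 1: diag=10, rhs=-24; c'=3/10, d'=-12/5
row 2: denom=8−3·3/10=71/10; d'=(36−3·-12/5)/(71/10)=432/71
back: M2=432/71
back: M1=-12/5−3/10·432/71=-300/71
M: M0=0, M1=-300/71, M2=432/71, M3=0
seg 0: a=3, c=M0/2=0, d=(M1−M0)/(6·2)=-25/71, b=Δ0−h0·(2M0+M1)/6=171/71
seg 1: a=5, c=M1/2=-150/71, d=(M2−M1)/(6·3)=122/213, b=Δ1−h1·(2M1+M2)/6=-129/71
seg 2: a=-4, c=M2/2=216/71, d=(M3−M2)/(6·1)=-72/71, b=Δ2−h2·(2M2+M3)/6=69/71
t_q=7/2 → seg 1, τ=3/2; S=5+-129/71·τ+-150/71·τ²+122/213·τ³=-155/284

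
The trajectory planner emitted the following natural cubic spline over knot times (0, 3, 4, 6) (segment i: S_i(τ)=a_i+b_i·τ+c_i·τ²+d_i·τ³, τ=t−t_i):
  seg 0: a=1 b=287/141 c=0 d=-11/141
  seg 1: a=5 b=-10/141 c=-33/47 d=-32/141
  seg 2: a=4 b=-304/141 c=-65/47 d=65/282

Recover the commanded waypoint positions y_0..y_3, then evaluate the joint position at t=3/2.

y_0 = S_0(0) = a_0 = 1
y_1 = S_1(0) = a_1 = 5
y_2 = S_2(0) = a_2 = 4
y_3 = S_2(2) = -4
t_q=3/2 is in segment 0 (τ=3/2); S_0(τ)=1425/376

y_0=1 y_1=5 y_2=4 y_3=-4
S(3/2) = 1425/376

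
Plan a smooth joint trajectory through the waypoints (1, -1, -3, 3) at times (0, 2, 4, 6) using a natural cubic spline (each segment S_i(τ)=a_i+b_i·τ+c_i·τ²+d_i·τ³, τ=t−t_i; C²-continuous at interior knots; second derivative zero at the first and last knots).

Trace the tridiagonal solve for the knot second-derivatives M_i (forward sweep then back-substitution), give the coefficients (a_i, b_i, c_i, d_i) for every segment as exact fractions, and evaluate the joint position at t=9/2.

  seg 0: a=1 b=-11/15 c=0 d=-1/15
  seg 1: a=-1 b=-23/15 c=-2/5 d=1/3
  seg 2: a=-3 b=13/15 c=8/5 d=-4/15
S(9/2) = -11/5

Δ: Δ0=-1, Δ1=-1, Δ2=3
row 1: diag=8, rhs=0; c'=1/4, d'=0
row 2: denom=8−2·1/4=15/2; d'=(24−2·0)/(15/2)=16/5
back: M2=16/5
back: M1=0−1/4·16/5=-4/5
M: M0=0, M1=-4/5, M2=16/5, M3=0
seg 0: a=1, c=M0/2=0, d=(M1−M0)/(6·2)=-1/15, b=Δ0−h0·(2M0+M1)/6=-11/15
seg 1: a=-1, c=M1/2=-2/5, d=(M2−M1)/(6·2)=1/3, b=Δ1−h1·(2M1+M2)/6=-23/15
seg 2: a=-3, c=M2/2=8/5, d=(M3−M2)/(6·2)=-4/15, b=Δ2−h2·(2M2+M3)/6=13/15
t_q=9/2 → seg 2, τ=1/2; S=-3+13/15·τ+8/5·τ²+-4/15·τ³=-11/5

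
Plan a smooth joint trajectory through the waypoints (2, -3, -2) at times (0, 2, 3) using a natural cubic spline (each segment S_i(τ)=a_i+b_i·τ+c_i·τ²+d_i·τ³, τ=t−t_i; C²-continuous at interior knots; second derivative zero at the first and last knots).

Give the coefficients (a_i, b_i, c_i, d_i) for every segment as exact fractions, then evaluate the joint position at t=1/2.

Δ: Δ0=-5/2, Δ1=1
row 1: diag=6, rhs=21; c'=1/6, d'=7/2
back: M1=7/2
M: M0=0, M1=7/2, M2=0
seg 0: a=2, c=M0/2=0, d=(M1−M0)/(6·2)=7/24, b=Δ0−h0·(2M0+M1)/6=-11/3
seg 1: a=-3, c=M1/2=7/4, d=(M2−M1)/(6·1)=-7/12, b=Δ1−h1·(2M1+M2)/6=-1/6
t_q=1/2 → seg 0, τ=1/2; S=2+-11/3·τ+0·τ²+7/24·τ³=13/64

  seg 0: a=2 b=-11/3 c=0 d=7/24
  seg 1: a=-3 b=-1/6 c=7/4 d=-7/12
S(1/2) = 13/64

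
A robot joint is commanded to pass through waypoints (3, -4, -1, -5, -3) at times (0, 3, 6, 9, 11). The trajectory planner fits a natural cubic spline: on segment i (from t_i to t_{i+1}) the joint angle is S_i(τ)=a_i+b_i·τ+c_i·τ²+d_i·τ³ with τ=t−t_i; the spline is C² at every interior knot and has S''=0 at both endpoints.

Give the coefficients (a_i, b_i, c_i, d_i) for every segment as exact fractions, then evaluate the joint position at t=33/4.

  seg 0: a=3 b=-1427/414 c=0 d=461/3726
  seg 1: a=-4 b=-22/207 c=461/414 d=-925/3726
  seg 2: a=-1 b=-53/414 c=-232/207 d=893/3726
  seg 3: a=-5 b=-79/207 c=143/138 d=-143/828
S(33/4) = -12459/2944

Δ: Δ0=-7/3, Δ1=1, Δ2=-4/3, Δ3=1
row 1: diag=12, rhs=20; c'=1/4, d'=5/3
row 2: denom=12−3·1/4=45/4; d'=(-14−3·5/3)/(45/4)=-76/45
row 3: denom=10−3·4/15=46/5; d'=(14−3·-76/45)/(46/5)=143/69
back: M3=143/69
back: M2=-76/45−4/15·143/69=-464/207
back: M1=5/3−1/4·-464/207=461/207
M: M0=0, M1=461/207, M2=-464/207, M3=143/69, M4=0
seg 0: a=3, c=M0/2=0, d=(M1−M0)/(6·3)=461/3726, b=Δ0−h0·(2M0+M1)/6=-1427/414
seg 1: a=-4, c=M1/2=461/414, d=(M2−M1)/(6·3)=-925/3726, b=Δ1−h1·(2M1+M2)/6=-22/207
seg 2: a=-1, c=M2/2=-232/207, d=(M3−M2)/(6·3)=893/3726, b=Δ2−h2·(2M2+M3)/6=-53/414
seg 3: a=-5, c=M3/2=143/138, d=(M4−M3)/(6·2)=-143/828, b=Δ3−h3·(2M3+M4)/6=-79/207
t_q=33/4 → seg 2, τ=9/4; S=-1+-53/414·τ+-232/207·τ²+893/3726·τ³=-12459/2944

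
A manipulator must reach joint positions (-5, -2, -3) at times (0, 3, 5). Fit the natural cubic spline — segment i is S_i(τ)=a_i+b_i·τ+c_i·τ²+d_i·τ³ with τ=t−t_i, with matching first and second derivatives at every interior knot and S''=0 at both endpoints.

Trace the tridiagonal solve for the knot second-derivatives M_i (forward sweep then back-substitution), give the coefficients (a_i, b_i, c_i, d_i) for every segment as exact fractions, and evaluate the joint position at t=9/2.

Δ: Δ0=1, Δ1=-1/2
row 1: diag=10, rhs=-9; c'=1/5, d'=-9/10
back: M1=-9/10
M: M0=0, M1=-9/10, M2=0
seg 0: a=-5, c=M0/2=0, d=(M1−M0)/(6·3)=-1/20, b=Δ0−h0·(2M0+M1)/6=29/20
seg 1: a=-2, c=M1/2=-9/20, d=(M2−M1)/(6·2)=3/40, b=Δ1−h1·(2M1+M2)/6=1/10
t_q=9/2 → seg 1, τ=3/2; S=-2+1/10·τ+-9/20·τ²+3/40·τ³=-167/64

  seg 0: a=-5 b=29/20 c=0 d=-1/20
  seg 1: a=-2 b=1/10 c=-9/20 d=3/40
S(9/2) = -167/64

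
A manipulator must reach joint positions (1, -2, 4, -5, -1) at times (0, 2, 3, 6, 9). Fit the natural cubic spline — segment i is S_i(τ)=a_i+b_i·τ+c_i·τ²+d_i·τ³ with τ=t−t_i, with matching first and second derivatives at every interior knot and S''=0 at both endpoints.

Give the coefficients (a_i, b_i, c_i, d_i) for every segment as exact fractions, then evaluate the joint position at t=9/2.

Δ: Δ0=-3/2, Δ1=6, Δ2=-3, Δ3=4/3
row 1: diag=6, rhs=45; c'=1/6, d'=15/2
row 2: denom=8−1·1/6=47/6; d'=(-54−1·15/2)/(47/6)=-369/47
row 3: denom=12−3·18/47=510/47; d'=(26−3·-369/47)/(510/47)=137/30
back: M3=137/30
back: M2=-369/47−18/47·137/30=-48/5
back: M1=15/2−1/6·-48/5=91/10
M: M0=0, M1=91/10, M2=-48/5, M3=137/30, M4=0
seg 0: a=1, c=M0/2=0, d=(M1−M0)/(6·2)=91/120, b=Δ0−h0·(2M0+M1)/6=-68/15
seg 1: a=-2, c=M1/2=91/20, d=(M2−M1)/(6·1)=-187/60, b=Δ1−h1·(2M1+M2)/6=137/30
seg 2: a=4, c=M2/2=-24/5, d=(M3−M2)/(6·3)=85/108, b=Δ2−h2·(2M2+M3)/6=259/60
seg 3: a=-5, c=M3/2=137/60, d=(M4−M3)/(6·3)=-137/540, b=Δ3−h3·(2M3+M4)/6=-97/30
t_q=9/2 → seg 2, τ=3/2; S=4+259/60·τ+-24/5·τ²+85/108·τ³=373/160

  seg 0: a=1 b=-68/15 c=0 d=91/120
  seg 1: a=-2 b=137/30 c=91/20 d=-187/60
  seg 2: a=4 b=259/60 c=-24/5 d=85/108
  seg 3: a=-5 b=-97/30 c=137/60 d=-137/540
S(9/2) = 373/160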